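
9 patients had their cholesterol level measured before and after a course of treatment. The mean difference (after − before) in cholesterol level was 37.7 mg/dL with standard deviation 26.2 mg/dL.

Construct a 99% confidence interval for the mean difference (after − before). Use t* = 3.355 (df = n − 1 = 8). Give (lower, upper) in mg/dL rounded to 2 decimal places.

Paired design: SE = s_d/√n = 26.2/√9 = 8.7333.
t* = 3.355; margin of error = 3.355 × 8.7333 = 29.3002.
37.7 ± 29.3002 → (8.40, 67.00).

(8.40, 67.00)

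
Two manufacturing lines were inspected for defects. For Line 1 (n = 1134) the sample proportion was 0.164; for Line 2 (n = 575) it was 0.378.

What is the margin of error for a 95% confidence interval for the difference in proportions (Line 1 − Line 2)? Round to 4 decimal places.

0.0451

SE₁ = √(p̂₁(1−p̂₁)/n₁) = √(0.1640·0.8360/1134) = 0.01100; SE₂ = √(0.3780·0.6220/575) = 0.02022.
Independent samples: SE of the difference = √(SE₁² + SE₂²) = √(0.000121 + 0.0004088484) = 0.02302.
z* for 95% confidence is 1.960, so the margin of error is 1.960 × 0.02302 = 0.04512.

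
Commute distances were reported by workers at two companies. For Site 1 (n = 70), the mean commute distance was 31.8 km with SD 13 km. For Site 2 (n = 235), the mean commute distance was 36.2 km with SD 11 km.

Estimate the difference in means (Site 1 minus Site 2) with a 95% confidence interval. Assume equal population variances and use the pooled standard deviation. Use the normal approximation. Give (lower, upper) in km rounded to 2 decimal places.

Pooled variance s_p² = [69·13² + 234·11²] / (70+235−2) = 131.9307, so s_p = 11.4861.
SE_diff = s_p·√(1/n₁ + 1/n₂) = 11.4861·√(1/70 + 1/235) = 1.5640.
z* = 1.960; margin = 1.960 × 1.5640 = 3.0654.
Difference = 31.8 − 36.2 = -4.4000.
-4.4000 ± 3.0654 → (-7.47, -1.33).

(-7.47, -1.33)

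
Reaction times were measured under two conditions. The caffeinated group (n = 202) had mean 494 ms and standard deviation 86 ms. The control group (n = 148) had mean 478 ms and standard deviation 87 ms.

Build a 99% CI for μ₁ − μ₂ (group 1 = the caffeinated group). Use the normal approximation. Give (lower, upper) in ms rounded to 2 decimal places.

Per-group SEs: s₁/√n₁ = 86/√202 = 6.0509, s₂/√n₂ = 87/√148 = 7.1514.
Unpooled SE of the difference: √(36.61339081 + 51.14252196) = 9.3678.
Margin of error = z* · SE = 2.576 × 9.3678 = 24.1315.
x̄₁ − x̄₂ = 494 − 478 = 16.0000.
CI: 16.0000 ± 24.1315 = (-8.13, 40.13).

(-8.13, 40.13)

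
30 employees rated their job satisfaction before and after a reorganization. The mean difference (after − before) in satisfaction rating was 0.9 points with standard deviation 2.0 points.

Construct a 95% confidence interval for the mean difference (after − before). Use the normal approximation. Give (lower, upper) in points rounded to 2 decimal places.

This is a matched-pairs design, so SE = s_d/√n = 2.0/√30 = 0.3651.
Margin = 1.960 × 0.3651 = 0.7156; the interval is 0.9 ± 0.7156 = (0.18, 1.62).

(0.18, 1.62)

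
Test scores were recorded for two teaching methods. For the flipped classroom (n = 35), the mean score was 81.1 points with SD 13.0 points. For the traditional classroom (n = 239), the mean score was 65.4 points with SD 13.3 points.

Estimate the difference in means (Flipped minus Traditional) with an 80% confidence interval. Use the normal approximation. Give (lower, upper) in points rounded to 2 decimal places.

SE₁ = s₁/√n₁ = 13.0/√35 = 2.1974; SE₂ = 13.3/√239 = 0.8603.
Independent samples, unequal variances: SE_diff = √(SE₁² + SE₂²) = √(4.82856676 + 0.74011609) = 2.3598.
z* = 1.282, so margin of error = 1.282 × 2.3598 = 3.0253.
Difference in means = 81.1 − 65.4 = 15.7000.
15.7000 ± 3.0253 → (12.67, 18.73).

(12.67, 18.73)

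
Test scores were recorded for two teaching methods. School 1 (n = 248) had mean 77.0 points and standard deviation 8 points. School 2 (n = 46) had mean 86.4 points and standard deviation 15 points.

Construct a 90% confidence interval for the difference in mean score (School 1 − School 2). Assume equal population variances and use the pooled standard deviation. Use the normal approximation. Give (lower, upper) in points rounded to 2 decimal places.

Pooled variance s_p² = [247·8² + 45·15²] / (248+46−2) = 88.8116, so s_p = 9.4240.
SE_diff = s_p·√(1/n₁ + 1/n₂) = 9.4240·√(1/248 + 1/46) = 1.5129.
z* = 1.645; margin = 1.645 × 1.5129 = 2.4887.
Difference = 77.0 − 86.4 = -9.4000.
-9.4000 ± 2.4887 → (-11.89, -6.91).

(-11.89, -6.91)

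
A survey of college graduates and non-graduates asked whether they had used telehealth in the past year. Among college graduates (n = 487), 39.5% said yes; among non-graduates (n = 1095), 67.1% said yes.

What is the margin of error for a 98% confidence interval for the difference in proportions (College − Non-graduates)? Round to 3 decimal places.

0.061

The two standard errors are √(0.3950×0.6050/487) = 0.02215 and √(0.6710×0.3290/1095) = 0.01420.
Because the samples are independent, SE_diff = √(0.02215² + 0.01420²) = 0.02631.
Using z* = 2.326 for 98%, ME = 2.326 × 0.02631 = 0.06120.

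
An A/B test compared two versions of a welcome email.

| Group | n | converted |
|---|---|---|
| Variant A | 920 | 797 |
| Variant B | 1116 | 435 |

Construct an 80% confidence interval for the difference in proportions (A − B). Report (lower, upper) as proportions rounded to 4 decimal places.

First, p̂₁ = 797/920 = 0.8663; p̂₂ = 435/1116 = 0.3898.
The two standard errors are √(0.8663×0.1337/920) = 0.01122 and √(0.3898×0.6102/1116) = 0.01460.
Because the samples are independent, SE_diff = √(0.01122² + 0.01460²) = 0.01841.
Using z* = 1.282 for 80%, ME = 1.282 × 0.01841 = 0.02360.
p̂₁ − p̂₂ = 0.4765; interval 0.4765 ± 0.02360 gives (0.4529, 0.5001).

(0.4529, 0.5001)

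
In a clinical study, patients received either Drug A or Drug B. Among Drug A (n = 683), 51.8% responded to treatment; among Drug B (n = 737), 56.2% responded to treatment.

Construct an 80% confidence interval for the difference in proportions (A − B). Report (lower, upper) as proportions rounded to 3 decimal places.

(-0.078, -0.010)

Each SE is √(p̂(1−p̂)/n): √(0.5180·0.4820/683) = 0.01912 and √(0.5620·0.4380/737) = 0.01828.
SE(p̂₁ − p̂₂) = √(SE₁² + SE₂²) = √(0.0003655744 + 0.0003341584) = 0.02645, since the two samples are independent.
At 80% confidence z* = 1.282; margin = 1.282 × 0.02645 = 0.03391.
The difference is 0.5180 − 0.5620 = -0.0440, so the interval is -0.0440 ± 0.03391 = (-0.078, -0.010).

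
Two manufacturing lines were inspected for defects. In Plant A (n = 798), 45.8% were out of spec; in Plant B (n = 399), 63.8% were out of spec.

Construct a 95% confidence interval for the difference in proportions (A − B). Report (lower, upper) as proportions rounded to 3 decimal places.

(-0.238, -0.122)

Each SE is √(p̂(1−p̂)/n): √(0.4580·0.5420/798) = 0.01764 and √(0.6380·0.3620/399) = 0.02406.
SE(p̂₁ − p̂₂) = √(SE₁² + SE₂²) = √(0.0003111696 + 0.0005788836) = 0.02983, since the two samples are independent.
At 95% confidence z* = 1.960; margin = 1.960 × 0.02983 = 0.05847.
The difference is 0.4580 − 0.6380 = -0.1800, so the interval is -0.1800 ± 0.05847 = (-0.238, -0.122).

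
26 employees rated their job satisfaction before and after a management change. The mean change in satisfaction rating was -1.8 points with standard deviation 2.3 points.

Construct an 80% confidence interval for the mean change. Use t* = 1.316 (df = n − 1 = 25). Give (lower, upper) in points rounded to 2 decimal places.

Paired design: SE = s_d/√n = 2.3/√26 = 0.4511.
t* = 1.316; margin of error = 1.316 × 0.4511 = 0.5936.
-1.8 ± 0.5936 → (-2.39, -1.21).

(-2.39, -1.21)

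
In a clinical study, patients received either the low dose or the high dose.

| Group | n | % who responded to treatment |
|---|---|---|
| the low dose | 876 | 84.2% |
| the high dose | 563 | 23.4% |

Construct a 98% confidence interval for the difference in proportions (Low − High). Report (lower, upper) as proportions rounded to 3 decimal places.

The two standard errors are √(0.8420×0.1580/876) = 0.01232 and √(0.2340×0.7660/563) = 0.01784.
Because the samples are independent, SE_diff = √(0.01232² + 0.01784²) = 0.02168.
Using z* = 2.326 for 98%, ME = 2.326 × 0.02168 = 0.05043.
p̂₁ − p̂₂ = 0.6080; interval 0.6080 ± 0.05043 gives (0.558, 0.658).

(0.558, 0.658)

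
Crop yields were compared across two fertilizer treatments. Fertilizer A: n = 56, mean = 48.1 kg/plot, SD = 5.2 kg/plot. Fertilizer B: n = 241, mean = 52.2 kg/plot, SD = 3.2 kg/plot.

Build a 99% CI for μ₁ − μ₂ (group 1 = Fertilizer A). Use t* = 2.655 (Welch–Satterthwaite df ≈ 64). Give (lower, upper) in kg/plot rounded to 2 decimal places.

Per-group SEs: s₁/√n₁ = 5.2/√56 = 0.6949, s₂/√n₂ = 3.2/√241 = 0.2061.
Unpooled SE of the difference: √(0.48288601 + 0.04247721) = 0.7248.
Margin of error = t* · SE = 2.655 × 0.7248 = 1.9243.
x̄₁ − x̄₂ = 48.1 − 52.2 = -4.1000.
CI: -4.1000 ± 1.9243 = (-6.02, -2.18).

(-6.02, -2.18)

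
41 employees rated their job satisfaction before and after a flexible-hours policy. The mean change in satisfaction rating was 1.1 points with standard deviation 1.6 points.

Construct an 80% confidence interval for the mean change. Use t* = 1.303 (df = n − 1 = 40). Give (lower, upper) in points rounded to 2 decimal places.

(0.77, 1.43)

This is a matched-pairs design, so SE = s_d/√n = 1.6/√41 = 0.2499.
Margin = 1.303 × 0.2499 = 0.3256; the interval is 1.1 ± 0.3256 = (0.77, 1.43).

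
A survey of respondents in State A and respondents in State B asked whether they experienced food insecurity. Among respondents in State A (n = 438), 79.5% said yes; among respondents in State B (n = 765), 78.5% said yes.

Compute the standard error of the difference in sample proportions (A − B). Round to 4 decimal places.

SE₁ = √(p̂₁(1−p̂₁)/n₁) = √(0.7950·0.2050/438) = 0.01929; SE₂ = √(0.7850·0.2150/765) = 0.01485.
Independent samples: SE of the difference = √(SE₁² + SE₂²) = √(0.0003721041 + 0.0002205225) = 0.02434.

0.0243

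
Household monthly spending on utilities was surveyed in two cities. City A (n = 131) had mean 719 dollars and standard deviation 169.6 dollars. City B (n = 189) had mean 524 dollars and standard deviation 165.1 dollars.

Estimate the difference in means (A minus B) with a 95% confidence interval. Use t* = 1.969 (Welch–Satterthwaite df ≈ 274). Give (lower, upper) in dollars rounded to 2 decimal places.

(157.44, 232.56)

Per-group SEs: s₁/√n₁ = 169.6/√131 = 14.8180, s₂/√n₂ = 165.1/√189 = 12.0093.
Unpooled SE of the difference: √(219.573124 + 144.22328649) = 19.0734.
Margin of error = t* · SE = 1.969 × 19.0734 = 37.5555.
x̄₁ − x̄₂ = 719 − 524 = 195.0000.
CI: 195.0000 ± 37.5555 = (157.44, 232.56).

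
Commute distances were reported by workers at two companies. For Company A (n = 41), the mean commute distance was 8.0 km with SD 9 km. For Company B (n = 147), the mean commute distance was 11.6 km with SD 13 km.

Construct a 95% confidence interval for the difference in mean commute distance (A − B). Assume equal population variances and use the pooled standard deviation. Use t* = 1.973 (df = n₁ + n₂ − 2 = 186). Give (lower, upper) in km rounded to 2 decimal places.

(-7.87, 0.67)

s_p = √[((n₁−1)s₁² + (n₂−1)s₂²)/(n₁+n₂−2)] = √[(40·9² + 146·13²)/186] = 12.2505.
SE = 12.2505·√(1/41 + 1/147) = 2.1636.
With t* = 1.973, margin = 1.973 × 2.1636 = 4.2688.
x̄₁ − x̄₂ = 8.0 − 11.6 = -3.6000; interval -3.6000 ± 4.2688 = (-7.87, 0.67).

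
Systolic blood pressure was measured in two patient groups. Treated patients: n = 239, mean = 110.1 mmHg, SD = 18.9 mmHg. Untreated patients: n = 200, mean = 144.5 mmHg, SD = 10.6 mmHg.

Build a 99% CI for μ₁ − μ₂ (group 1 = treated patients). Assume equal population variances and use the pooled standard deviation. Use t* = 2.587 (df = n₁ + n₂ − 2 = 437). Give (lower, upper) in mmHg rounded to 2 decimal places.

(-38.29, -30.51)

Pooled variance s_p² = [238·18.9² + 199·10.6²] / (239+200−2) = 245.7108, so s_p = 15.6752.
SE_diff = s_p·√(1/n₁ + 1/n₂) = 15.6752·√(1/239 + 1/200) = 1.5022.
t* = 2.587; margin = 2.587 × 1.5022 = 3.8862.
Difference = 110.1 − 144.5 = -34.4000.
-34.4000 ± 3.8862 → (-38.29, -30.51).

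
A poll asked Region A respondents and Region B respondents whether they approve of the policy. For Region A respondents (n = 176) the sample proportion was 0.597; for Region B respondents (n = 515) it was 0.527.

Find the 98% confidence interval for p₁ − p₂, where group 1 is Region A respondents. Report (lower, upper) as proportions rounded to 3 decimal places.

(-0.030, 0.170)

SE₁ = √(p̂₁(1−p̂₁)/n₁) = √(0.5970·0.4030/176) = 0.03697; SE₂ = √(0.5270·0.4730/515) = 0.02200.
Independent samples: SE of the difference = √(SE₁² + SE₂²) = √(0.0013667809 + 0.000484) = 0.04302.
z* for 98% confidence is 2.326, so the margin of error is 2.326 × 0.04302 = 0.10006.
Point estimate p̂₁ − p̂₂ = 0.5970 − 0.5270 = 0.0700.
0.0700 ± 0.10006 → (-0.030, 0.170).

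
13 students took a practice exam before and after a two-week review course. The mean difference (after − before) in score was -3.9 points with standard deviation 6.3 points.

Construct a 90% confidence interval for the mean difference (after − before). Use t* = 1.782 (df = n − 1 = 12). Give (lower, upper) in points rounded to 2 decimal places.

(-7.01, -0.79)

Paired design: SE = s_d/√n = 6.3/√13 = 1.7473.
t* = 1.782; margin of error = 1.782 × 1.7473 = 3.1137.
-3.9 ± 3.1137 → (-7.01, -0.79).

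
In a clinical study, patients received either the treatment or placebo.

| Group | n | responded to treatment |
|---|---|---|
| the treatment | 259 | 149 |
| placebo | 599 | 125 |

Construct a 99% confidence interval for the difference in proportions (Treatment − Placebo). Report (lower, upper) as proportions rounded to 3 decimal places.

(0.277, 0.457)

First, p̂₁ = 149/259 = 0.5753; p̂₂ = 125/599 = 0.2087.
The two standard errors are √(0.5753×0.4247/259) = 0.03071 and √(0.2087×0.7913/599) = 0.01660.
Because the samples are independent, SE_diff = √(0.03071² + 0.01660²) = 0.03491.
Using z* = 2.576 for 99%, ME = 2.576 × 0.03491 = 0.08993.
p̂₁ − p̂₂ = 0.3666; interval 0.3666 ± 0.08993 gives (0.277, 0.457).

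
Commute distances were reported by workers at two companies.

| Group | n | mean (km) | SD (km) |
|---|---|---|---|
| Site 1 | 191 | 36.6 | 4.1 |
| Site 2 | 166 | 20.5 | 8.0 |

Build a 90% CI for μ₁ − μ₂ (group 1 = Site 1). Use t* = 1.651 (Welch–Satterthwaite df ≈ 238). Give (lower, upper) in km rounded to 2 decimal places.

Per-group SEs: s₁/√n₁ = 4.1/√191 = 0.2967, s₂/√n₂ = 8.0/√166 = 0.6209.
Unpooled SE of the difference: √(0.08803089 + 0.38551681) = 0.6881.
Margin of error = t* · SE = 1.651 × 0.6881 = 1.1361.
x̄₁ − x̄₂ = 36.6 − 20.5 = 16.1000.
CI: 16.1000 ± 1.1361 = (14.96, 17.24).

(14.96, 17.24)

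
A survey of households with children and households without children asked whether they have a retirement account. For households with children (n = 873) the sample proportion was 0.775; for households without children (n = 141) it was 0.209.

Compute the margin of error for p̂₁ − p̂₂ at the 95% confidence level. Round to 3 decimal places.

The two standard errors are √(0.7750×0.2250/873) = 0.01413 and √(0.2090×0.7910/141) = 0.03424.
Because the samples are independent, SE_diff = √(0.01413² + 0.03424²) = 0.03704.
Using z* = 1.960 for 95%, ME = 1.960 × 0.03704 = 0.07260.

0.073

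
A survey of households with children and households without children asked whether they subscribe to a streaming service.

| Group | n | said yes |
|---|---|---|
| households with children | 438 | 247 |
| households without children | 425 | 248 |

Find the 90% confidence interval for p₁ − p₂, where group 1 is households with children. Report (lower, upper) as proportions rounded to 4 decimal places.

(-0.0750, 0.0358)

p̂₁ = 247/438 = 0.5639 and p̂₂ = 248/425 = 0.5835.
SE₁ = √(p̂₁(1−p̂₁)/n₁) = √(0.5639·0.4361/438) = 0.02370; SE₂ = √(0.5835·0.4165/425) = 0.02391.
Independent samples: SE of the difference = √(SE₁² + SE₂²) = √(0.00056169 + 0.0005716881) = 0.03367.
z* for 90% confidence is 1.645, so the margin of error is 1.645 × 0.03367 = 0.05539.
Point estimate p̂₁ − p̂₂ = 0.5639 − 0.5835 = -0.0196.
-0.0196 ± 0.05539 → (-0.0750, 0.0358).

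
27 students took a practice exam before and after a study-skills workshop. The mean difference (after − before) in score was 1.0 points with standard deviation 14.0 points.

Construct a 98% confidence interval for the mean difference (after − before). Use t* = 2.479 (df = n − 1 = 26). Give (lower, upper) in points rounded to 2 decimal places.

(-5.68, 7.68)

Paired design: SE = s_d/√n = 14.0/√27 = 2.6943.
t* = 2.479; margin of error = 2.479 × 2.6943 = 6.6792.
1.0 ± 6.6792 → (-5.68, 7.68).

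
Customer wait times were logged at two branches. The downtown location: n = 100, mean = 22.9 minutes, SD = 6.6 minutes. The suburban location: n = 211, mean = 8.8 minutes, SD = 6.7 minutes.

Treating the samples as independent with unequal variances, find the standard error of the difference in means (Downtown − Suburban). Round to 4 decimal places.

0.8052

Standard errors of each mean: 6.6/√100 = 0.6600 and 6.7/√211 = 0.4612.
SE(x̄₁ − x̄₂) = √(0.6600² + 0.4612²) = 0.8052 for independent samples with unequal variances.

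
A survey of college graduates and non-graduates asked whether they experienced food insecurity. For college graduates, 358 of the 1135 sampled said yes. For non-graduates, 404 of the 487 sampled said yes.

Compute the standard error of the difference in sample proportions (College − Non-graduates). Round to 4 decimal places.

0.0219

Sample proportions: 358/1135 = 0.3154, 404/487 = 0.8296.
Each SE is √(p̂(1−p̂)/n): √(0.3154·0.6846/1135) = 0.01379 and √(0.8296·0.1704/487) = 0.01704.
SE(p̂₁ − p̂₂) = √(SE₁² + SE₂²) = √(0.0001901641 + 0.0002903616) = 0.02192, since the two samples are independent.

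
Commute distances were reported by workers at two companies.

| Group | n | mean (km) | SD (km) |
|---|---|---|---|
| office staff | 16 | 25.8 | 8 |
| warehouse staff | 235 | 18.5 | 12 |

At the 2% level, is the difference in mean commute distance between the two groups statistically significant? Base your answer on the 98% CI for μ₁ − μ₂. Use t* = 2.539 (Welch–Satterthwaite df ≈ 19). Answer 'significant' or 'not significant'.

Standard errors of each mean: 8/√16 = 2.0000 and 12/√235 = 0.7828.
SE(x̄₁ − x̄₂) = √(2.0000² + 0.7828²) = 2.1477 for independent samples with unequal variances.
With t* = 2.539, the margin is 2.539 × 2.1477 = 5.4530.
x̄₁ − x̄₂ = 25.8 − 18.5 = 7.3000; the interval is 7.3000 ± 5.4530 = (1.8470, 12.7530).
The interval (1.8470, 12.7530) does not contain 0, so the difference is significant.

significant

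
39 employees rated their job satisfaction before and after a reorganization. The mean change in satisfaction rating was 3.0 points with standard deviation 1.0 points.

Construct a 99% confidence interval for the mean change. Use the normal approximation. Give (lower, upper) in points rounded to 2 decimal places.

Paired design: SE = s_d/√n = 1.0/√39 = 0.1601.
z* = 2.576; margin of error = 2.576 × 0.1601 = 0.4124.
3.0 ± 0.4124 → (2.59, 3.41).

(2.59, 3.41)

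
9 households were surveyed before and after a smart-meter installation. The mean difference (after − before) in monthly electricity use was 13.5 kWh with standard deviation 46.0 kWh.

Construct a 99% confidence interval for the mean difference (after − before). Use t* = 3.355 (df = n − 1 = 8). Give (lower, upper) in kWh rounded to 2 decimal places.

Paired design: SE = s_d/√n = 46.0/√9 = 15.3333.
t* = 3.355; margin of error = 3.355 × 15.3333 = 51.4432.
13.5 ± 51.4432 → (-37.94, 64.94).

(-37.94, 64.94)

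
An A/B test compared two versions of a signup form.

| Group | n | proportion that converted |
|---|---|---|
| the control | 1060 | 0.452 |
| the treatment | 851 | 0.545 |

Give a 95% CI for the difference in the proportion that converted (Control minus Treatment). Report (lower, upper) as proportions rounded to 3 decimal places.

Each SE is √(p̂(1−p̂)/n): √(0.4520·0.5480/1060) = 0.01529 and √(0.5450·0.4550/851) = 0.01707.
SE(p̂₁ − p̂₂) = √(SE₁² + SE₂²) = √(0.0002337841 + 0.0002913849) = 0.02292, since the two samples are independent.
At 95% confidence z* = 1.960; margin = 1.960 × 0.02292 = 0.04492.
The difference is 0.4520 − 0.5450 = -0.0930, so the interval is -0.0930 ± 0.04492 = (-0.138, -0.048).

(-0.138, -0.048)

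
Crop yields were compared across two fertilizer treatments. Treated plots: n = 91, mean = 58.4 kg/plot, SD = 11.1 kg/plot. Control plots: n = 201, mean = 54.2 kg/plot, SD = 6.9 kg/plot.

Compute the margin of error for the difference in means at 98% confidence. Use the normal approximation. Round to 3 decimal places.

Standard errors of each mean: 11.1/√91 = 1.1636 and 6.9/√201 = 0.4867.
SE(x̄₁ − x̄₂) = √(1.1636² + 0.4867²) = 1.2613 for independent samples with unequal variances.
With z* = 2.326, the margin is 2.326 × 1.2613 = 2.9338.

2.934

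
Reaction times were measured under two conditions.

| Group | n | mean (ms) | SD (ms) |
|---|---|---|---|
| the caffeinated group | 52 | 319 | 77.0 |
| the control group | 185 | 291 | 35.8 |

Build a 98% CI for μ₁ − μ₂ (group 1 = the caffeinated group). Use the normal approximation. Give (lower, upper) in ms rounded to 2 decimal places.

(2.42, 53.58)

Standard errors of each mean: 77.0/√52 = 10.6780 and 35.8/√185 = 2.6321.
SE(x̄₁ − x̄₂) = √(10.6780² + 2.6321²) = 10.9976 for independent samples with unequal variances.
With z* = 2.326, the margin is 2.326 × 10.9976 = 25.5804.
x̄₁ − x̄₂ = 319 − 291 = 28.0000; the interval is 28.0000 ± 25.5804 = (2.42, 53.58).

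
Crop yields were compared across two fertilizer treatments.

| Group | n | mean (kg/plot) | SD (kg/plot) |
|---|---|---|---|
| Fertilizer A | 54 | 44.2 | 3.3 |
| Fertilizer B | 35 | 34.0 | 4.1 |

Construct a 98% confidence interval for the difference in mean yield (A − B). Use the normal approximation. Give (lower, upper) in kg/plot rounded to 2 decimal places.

SE₁ = s₁/√n₁ = 3.3/√54 = 0.4491; SE₂ = 4.1/√35 = 0.6930.
Independent samples, unequal variances: SE_diff = √(SE₁² + SE₂²) = √(0.20169081 + 0.480249) = 0.8258.
z* = 2.326, so margin of error = 2.326 × 0.8258 = 1.9208.
Difference in means = 44.2 − 34.0 = 10.2000.
10.2000 ± 1.9208 → (8.28, 12.12).

(8.28, 12.12)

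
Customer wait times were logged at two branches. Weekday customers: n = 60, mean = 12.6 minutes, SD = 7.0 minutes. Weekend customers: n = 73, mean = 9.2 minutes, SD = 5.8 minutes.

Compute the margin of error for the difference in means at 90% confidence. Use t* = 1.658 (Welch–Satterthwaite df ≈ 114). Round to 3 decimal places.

1.874

Per-group SEs: s₁/√n₁ = 7.0/√60 = 0.9037, s₂/√n₂ = 5.8/√73 = 0.6788.
Unpooled SE of the difference: √(0.81667369 + 0.46076944) = 1.1302.
Margin of error = t* · SE = 1.658 × 1.1302 = 1.8739.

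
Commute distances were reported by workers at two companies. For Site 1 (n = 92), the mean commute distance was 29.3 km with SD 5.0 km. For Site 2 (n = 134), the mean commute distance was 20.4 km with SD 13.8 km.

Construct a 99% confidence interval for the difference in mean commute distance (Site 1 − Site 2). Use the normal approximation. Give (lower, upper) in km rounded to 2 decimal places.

(5.55, 12.25)

SE₁ = s₁/√n₁ = 5.0/√92 = 0.5213; SE₂ = 13.8/√134 = 1.1921.
Independent samples, unequal variances: SE_diff = √(SE₁² + SE₂²) = √(0.27175369 + 1.42110241) = 1.3011.
z* = 2.576, so margin of error = 2.576 × 1.3011 = 3.3516.
Difference in means = 29.3 − 20.4 = 8.9000.
8.9000 ± 3.3516 → (5.55, 12.25).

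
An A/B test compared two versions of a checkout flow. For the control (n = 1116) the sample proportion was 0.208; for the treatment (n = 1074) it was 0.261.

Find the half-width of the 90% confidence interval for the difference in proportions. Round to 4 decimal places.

0.0298

The two standard errors are √(0.2080×0.7920/1116) = 0.01215 and √(0.2610×0.7390/1074) = 0.01340.
Because the samples are independent, SE_diff = √(0.01215² + 0.01340²) = 0.01809.
Using z* = 1.645 for 90%, ME = 1.645 × 0.01809 = 0.02976.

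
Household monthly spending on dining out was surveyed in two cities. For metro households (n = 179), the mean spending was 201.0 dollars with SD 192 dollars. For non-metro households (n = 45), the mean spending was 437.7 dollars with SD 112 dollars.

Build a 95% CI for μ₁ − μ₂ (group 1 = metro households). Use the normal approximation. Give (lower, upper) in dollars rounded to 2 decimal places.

SE₁ = s₁/√n₁ = 192/√179 = 14.3508; SE₂ = 112/√45 = 16.6960.
Independent samples, unequal variances: SE_diff = √(SE₁² + SE₂²) = √(205.94546064 + 278.756416) = 22.0159.
z* = 1.960, so margin of error = 1.960 × 22.0159 = 43.1512.
Difference in means = 201.0 − 437.7 = -236.7000.
-236.7000 ± 43.1512 → (-279.85, -193.55).

(-279.85, -193.55)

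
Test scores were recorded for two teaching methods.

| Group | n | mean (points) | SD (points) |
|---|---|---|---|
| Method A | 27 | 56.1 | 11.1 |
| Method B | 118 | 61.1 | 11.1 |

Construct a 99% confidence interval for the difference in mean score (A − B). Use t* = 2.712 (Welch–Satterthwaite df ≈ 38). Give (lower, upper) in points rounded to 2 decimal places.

Per-group SEs: s₁/√n₁ = 11.1/√27 = 2.1362, s₂/√n₂ = 11.1/√118 = 1.0218.
Unpooled SE of the difference: √(4.56335044 + 1.04407524) = 2.3680.
Margin of error = t* · SE = 2.712 × 2.3680 = 6.4220.
x̄₁ − x̄₂ = 56.1 − 61.1 = -5.0000.
CI: -5.0000 ± 6.4220 = (-11.42, 1.42).

(-11.42, 1.42)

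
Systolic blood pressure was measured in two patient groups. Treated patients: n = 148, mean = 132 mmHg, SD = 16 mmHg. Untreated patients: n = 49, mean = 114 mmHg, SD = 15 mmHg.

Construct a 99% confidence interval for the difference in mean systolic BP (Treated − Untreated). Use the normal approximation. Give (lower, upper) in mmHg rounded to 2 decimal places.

(11.52, 24.48)

SE₁ = s₁/√n₁ = 16/√148 = 1.3152; SE₂ = 15/√49 = 2.1429.
Independent samples, unequal variances: SE_diff = √(SE₁² + SE₂²) = √(1.72975104 + 4.59202041) = 2.5143.
z* = 2.576, so margin of error = 2.576 × 2.5143 = 6.4768.
Difference in means = 132 − 114 = 18.0000.
18.0000 ± 6.4768 → (11.52, 24.48).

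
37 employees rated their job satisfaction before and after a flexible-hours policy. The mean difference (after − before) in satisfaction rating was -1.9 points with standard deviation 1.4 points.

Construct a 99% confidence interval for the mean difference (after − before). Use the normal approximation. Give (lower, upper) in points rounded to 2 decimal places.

(-2.49, -1.31)

Paired design: SE = s_d/√n = 1.4/√37 = 0.2302.
z* = 2.576; margin of error = 2.576 × 0.2302 = 0.5930.
-1.9 ± 0.5930 → (-2.49, -1.31).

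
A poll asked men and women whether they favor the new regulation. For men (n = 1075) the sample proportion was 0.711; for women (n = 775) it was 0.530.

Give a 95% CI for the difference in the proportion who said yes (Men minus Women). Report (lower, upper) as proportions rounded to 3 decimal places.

The two standard errors are √(0.7110×0.2890/1075) = 0.01383 and √(0.5300×0.4700/775) = 0.01793.
Because the samples are independent, SE_diff = √(0.01383² + 0.01793²) = 0.02264.
Using z* = 1.960 for 95%, ME = 1.960 × 0.02264 = 0.04437.
p̂₁ − p̂₂ = 0.1810; interval 0.1810 ± 0.04437 gives (0.137, 0.225).

(0.137, 0.225)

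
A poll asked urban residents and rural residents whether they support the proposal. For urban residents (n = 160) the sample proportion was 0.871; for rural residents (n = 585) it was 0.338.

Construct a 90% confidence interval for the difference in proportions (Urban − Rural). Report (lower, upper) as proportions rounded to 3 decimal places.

The two standard errors are √(0.8710×0.1290/160) = 0.02650 and √(0.3380×0.6620/585) = 0.01956.
Because the samples are independent, SE_diff = √(0.02650² + 0.01956²) = 0.03294.
Using z* = 1.645 for 90%, ME = 1.645 × 0.03294 = 0.05419.
p̂₁ − p̂₂ = 0.5330; interval 0.5330 ± 0.05419 gives (0.479, 0.587).

(0.479, 0.587)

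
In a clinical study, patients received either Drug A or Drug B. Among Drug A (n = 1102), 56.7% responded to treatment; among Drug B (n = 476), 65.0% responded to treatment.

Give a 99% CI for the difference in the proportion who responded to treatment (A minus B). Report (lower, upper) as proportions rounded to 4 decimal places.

(-0.1512, -0.0148)

Each SE is √(p̂(1−p̂)/n): √(0.5670·0.4330/1102) = 0.01493 and √(0.6500·0.3500/476) = 0.02186.
SE(p̂₁ − p̂₂) = √(SE₁² + SE₂²) = √(0.0002229049 + 0.0004778596) = 0.02647, since the two samples are independent.
At 99% confidence z* = 2.576; margin = 2.576 × 0.02647 = 0.06819.
The difference is 0.5670 − 0.6500 = -0.0830, so the interval is -0.0830 ± 0.06819 = (-0.1512, -0.0148).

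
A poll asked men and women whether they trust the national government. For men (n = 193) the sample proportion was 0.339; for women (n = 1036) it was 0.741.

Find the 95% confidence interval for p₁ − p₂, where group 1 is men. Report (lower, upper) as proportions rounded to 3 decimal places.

(-0.474, -0.330)

SE₁ = √(p̂₁(1−p̂₁)/n₁) = √(0.3390·0.6610/193) = 0.03407; SE₂ = √(0.7410·0.2590/1036) = 0.01361.
Independent samples: SE of the difference = √(SE₁² + SE₂²) = √(0.0011607649 + 0.0001852321) = 0.03669.
z* for 95% confidence is 1.960, so the margin of error is 1.960 × 0.03669 = 0.07191.
Point estimate p̂₁ − p̂₂ = 0.3390 − 0.7410 = -0.4020.
-0.4020 ± 0.07191 → (-0.474, -0.330).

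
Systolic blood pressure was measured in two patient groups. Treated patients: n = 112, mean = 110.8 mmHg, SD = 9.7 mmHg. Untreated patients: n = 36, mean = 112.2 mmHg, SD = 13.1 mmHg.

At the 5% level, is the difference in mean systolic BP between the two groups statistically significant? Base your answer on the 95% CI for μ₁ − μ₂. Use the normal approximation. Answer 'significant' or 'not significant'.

Standard errors of each mean: 9.7/√112 = 0.9166 and 13.1/√36 = 2.1833.
SE(x̄₁ − x̄₂) = √(0.9166² + 2.1833²) = 2.3679 for independent samples with unequal variances.
With z* = 1.960, the margin is 1.960 × 2.3679 = 4.6411.
x̄₁ − x̄₂ = 110.8 − 112.2 = -1.4000; the interval is -1.4000 ± 4.6411 = (-6.0411, 3.2411).
The interval (-6.0411, 3.2411) contains 0, so the difference is not significant.

not significant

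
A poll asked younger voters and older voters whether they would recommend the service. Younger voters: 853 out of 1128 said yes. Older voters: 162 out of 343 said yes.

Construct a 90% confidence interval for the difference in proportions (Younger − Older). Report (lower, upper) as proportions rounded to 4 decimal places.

Sample proportions: 853/1128 = 0.7562, 162/343 = 0.4723.
Each SE is √(p̂(1−p̂)/n): √(0.7562·0.2438/1128) = 0.01278 and √(0.4723·0.5277/343) = 0.02696.
SE(p̂₁ − p̂₂) = √(SE₁² + SE₂²) = √(0.0001633284 + 0.0007268416) = 0.02984, since the two samples are independent.
At 90% confidence z* = 1.645; margin = 1.645 × 0.02984 = 0.04909.
The difference is 0.7562 − 0.4723 = 0.2839, so the interval is 0.2839 ± 0.04909 = (0.2348, 0.3330).

(0.2348, 0.3330)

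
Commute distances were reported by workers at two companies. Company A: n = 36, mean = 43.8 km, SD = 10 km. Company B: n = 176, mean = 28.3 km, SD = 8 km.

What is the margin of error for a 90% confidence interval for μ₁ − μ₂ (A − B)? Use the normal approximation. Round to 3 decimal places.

Per-group SEs: s₁/√n₁ = 10/√36 = 1.6667, s₂/√n₂ = 8/√176 = 0.6030.
Unpooled SE of the difference: √(2.77788889 + 0.363609) = 1.7724.
Margin of error = z* · SE = 1.645 × 1.7724 = 2.9156.

2.916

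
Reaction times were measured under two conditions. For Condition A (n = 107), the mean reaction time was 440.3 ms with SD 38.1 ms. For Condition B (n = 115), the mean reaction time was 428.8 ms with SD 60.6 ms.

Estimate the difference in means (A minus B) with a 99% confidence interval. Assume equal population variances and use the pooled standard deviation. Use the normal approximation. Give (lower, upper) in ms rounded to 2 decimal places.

(-6.15, 29.15)

Pooled variance s_p² = [106·38.1² + 114·60.6²] / (107+115−2) = 2602.3623, so s_p = 51.0134.
SE_diff = s_p·√(1/n₁ + 1/n₂) = 51.0134·√(1/107 + 1/115) = 6.8520.
z* = 2.576; margin = 2.576 × 6.8520 = 17.6508.
Difference = 440.3 − 428.8 = 11.5000.
11.5000 ± 17.6508 → (-6.15, 29.15).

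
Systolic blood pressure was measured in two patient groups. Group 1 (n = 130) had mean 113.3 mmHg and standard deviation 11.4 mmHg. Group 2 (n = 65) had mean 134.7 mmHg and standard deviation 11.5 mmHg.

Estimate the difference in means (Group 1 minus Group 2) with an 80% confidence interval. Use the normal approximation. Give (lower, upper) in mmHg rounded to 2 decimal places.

Per-group SEs: s₁/√n₁ = 11.4/√130 = 0.9998, s₂/√n₂ = 11.5/√65 = 1.4264.
Unpooled SE of the difference: √(0.99960004 + 2.03461696) = 1.7419.
Margin of error = z* · SE = 1.282 × 1.7419 = 2.2331.
x̄₁ − x̄₂ = 113.3 − 134.7 = -21.4000.
CI: -21.4000 ± 2.2331 = (-23.63, -19.17).

(-23.63, -19.17)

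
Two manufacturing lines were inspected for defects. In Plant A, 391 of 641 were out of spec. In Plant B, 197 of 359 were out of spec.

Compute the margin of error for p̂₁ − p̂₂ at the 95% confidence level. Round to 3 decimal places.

Sample proportions: 391/641 = 0.6100, 197/359 = 0.5487.
Each SE is √(p̂(1−p̂)/n): √(0.6100·0.3900/641) = 0.01926 and √(0.5487·0.4513/359) = 0.02626.
SE(p̂₁ − p̂₂) = √(SE₁² + SE₂²) = √(0.0003709476 + 0.0006895876) = 0.03257, since the two samples are independent.
At 95% confidence z* = 1.960; margin = 1.960 × 0.03257 = 0.06384.

0.064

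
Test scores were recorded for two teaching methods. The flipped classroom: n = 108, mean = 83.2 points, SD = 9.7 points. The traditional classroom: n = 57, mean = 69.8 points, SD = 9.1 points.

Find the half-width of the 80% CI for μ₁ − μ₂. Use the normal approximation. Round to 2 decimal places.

SE₁ = s₁/√n₁ = 9.7/√108 = 0.9334; SE₂ = 9.1/√57 = 1.2053.
Independent samples, unequal variances: SE_diff = √(SE₁² + SE₂²) = √(0.87123556 + 1.45274809) = 1.5245.
z* = 1.282, so margin of error = 1.282 × 1.5245 = 1.9544.

1.95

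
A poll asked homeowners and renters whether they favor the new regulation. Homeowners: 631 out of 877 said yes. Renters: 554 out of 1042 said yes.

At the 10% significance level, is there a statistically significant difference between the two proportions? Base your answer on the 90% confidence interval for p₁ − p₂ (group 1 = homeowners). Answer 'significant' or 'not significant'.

significant

First, p̂₁ = 631/877 = 0.7195; p̂₂ = 554/1042 = 0.5317.
The two standard errors are √(0.7195×0.2805/877) = 0.01517 and √(0.5317×0.4683/1042) = 0.01546.
Because the samples are independent, SE_diff = √(0.01517² + 0.01546²) = 0.02166.
Using z* = 1.645 for 90%, ME = 1.645 × 0.02166 = 0.03563.
p̂₁ − p̂₂ = 0.1878; interval 0.1878 ± 0.03563 gives (0.15217, 0.22343).
The interval (0.15217, 0.22343) does not contain 0, so the difference is significant.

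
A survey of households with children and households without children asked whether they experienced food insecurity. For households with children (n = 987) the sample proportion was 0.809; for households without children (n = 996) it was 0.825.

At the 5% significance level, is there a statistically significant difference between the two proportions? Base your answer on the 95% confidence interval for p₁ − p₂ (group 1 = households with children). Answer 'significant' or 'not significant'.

SE₁ = √(p̂₁(1−p̂₁)/n₁) = √(0.8090·0.1910/987) = 0.01251; SE₂ = √(0.8250·0.1750/996) = 0.01204.
Independent samples: SE of the difference = √(SE₁² + SE₂²) = √(0.0001565001 + 0.0001449616) = 0.01736.
z* for 95% confidence is 1.960, so the margin of error is 1.960 × 0.01736 = 0.03403.
Point estimate p̂₁ − p̂₂ = 0.8090 − 0.8250 = -0.0160.
-0.0160 ± 0.03403 → (-0.05003, 0.01803).
The interval (-0.05003, 0.01803) contains 0, so the difference is not significant.

not significant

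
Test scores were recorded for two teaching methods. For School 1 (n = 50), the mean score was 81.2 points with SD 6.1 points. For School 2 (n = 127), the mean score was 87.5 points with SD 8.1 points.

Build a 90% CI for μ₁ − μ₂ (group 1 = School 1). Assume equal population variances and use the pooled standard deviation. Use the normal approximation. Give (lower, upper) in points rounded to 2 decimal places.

s_p = √[((n₁−1)s₁² + (n₂−1)s₂²)/(n₁+n₂−2)] = √[(49·6.1² + 126·8.1²)/175] = 7.5933.
SE = 7.5933·√(1/50 + 1/127) = 1.2677.
With z* = 1.645, margin = 1.645 × 1.2677 = 2.0854.
x̄₁ − x̄₂ = 81.2 − 87.5 = -6.3000; interval -6.3000 ± 2.0854 = (-8.39, -4.21).

(-8.39, -4.21)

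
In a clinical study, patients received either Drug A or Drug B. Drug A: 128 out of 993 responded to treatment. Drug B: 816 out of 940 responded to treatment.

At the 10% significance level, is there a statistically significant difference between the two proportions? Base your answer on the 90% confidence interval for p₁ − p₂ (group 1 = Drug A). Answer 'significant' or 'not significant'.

significant

Sample proportions: 128/993 = 0.1289, 816/940 = 0.8681.
Each SE is √(p̂(1−p̂)/n): √(0.1289·0.8711/993) = 0.01063 and √(0.8681·0.1319/940) = 0.01104.
SE(p̂₁ − p̂₂) = √(SE₁² + SE₂²) = √(0.0001129969 + 0.0001218816) = 0.01533, since the two samples are independent.
At 90% confidence z* = 1.645; margin = 1.645 × 0.01533 = 0.02522.
The difference is 0.1289 − 0.8681 = -0.7392, so the interval is -0.7392 ± 0.02522 = (-0.76442, -0.71398).
The interval (-0.76442, -0.71398) does not contain 0, so the difference is significant.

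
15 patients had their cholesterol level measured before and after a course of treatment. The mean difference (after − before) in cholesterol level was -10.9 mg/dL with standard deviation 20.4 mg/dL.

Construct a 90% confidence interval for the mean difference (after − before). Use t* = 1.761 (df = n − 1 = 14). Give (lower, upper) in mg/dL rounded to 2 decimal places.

(-20.18, -1.62)

Paired design: SE = s_d/√n = 20.4/√15 = 5.2673.
t* = 1.761; margin of error = 1.761 × 5.2673 = 9.2757.
-10.9 ± 9.2757 → (-20.18, -1.62).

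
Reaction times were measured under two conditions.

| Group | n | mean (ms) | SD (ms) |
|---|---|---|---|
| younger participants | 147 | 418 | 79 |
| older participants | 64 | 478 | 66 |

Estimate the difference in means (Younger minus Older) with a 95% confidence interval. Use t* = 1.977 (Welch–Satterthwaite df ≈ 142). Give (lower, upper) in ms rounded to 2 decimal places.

(-80.78, -39.22)

SE₁ = s₁/√n₁ = 79/√147 = 6.5158; SE₂ = 66/√64 = 8.2500.
Independent samples, unequal variances: SE_diff = √(SE₁² + SE₂²) = √(42.45564964 + 68.0625) = 10.5128.
t* = 1.977, so margin of error = 1.977 × 10.5128 = 20.7838.
Difference in means = 418 − 478 = -60.0000.
-60.0000 ± 20.7838 → (-80.78, -39.22).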